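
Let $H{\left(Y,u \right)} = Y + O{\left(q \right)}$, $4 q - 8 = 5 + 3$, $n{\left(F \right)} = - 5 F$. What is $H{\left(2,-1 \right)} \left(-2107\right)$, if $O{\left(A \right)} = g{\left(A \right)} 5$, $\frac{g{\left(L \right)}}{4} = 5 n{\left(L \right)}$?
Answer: $4209786$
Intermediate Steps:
$g{\left(L \right)} = - 100 L$ ($g{\left(L \right)} = 4 \cdot 5 \left(- 5 L\right) = 4 \left(- 25 L\right) = - 100 L$)
$q = 4$ ($q = 2 + \frac{5 + 3}{4} = 2 + \frac{1}{4} \cdot 8 = 2 + 2 = 4$)
$O{\left(A \right)} = - 500 A$ ($O{\left(A \right)} = - 100 A 5 = - 500 A$)
$H{\left(Y,u \right)} = -2000 + Y$ ($H{\left(Y,u \right)} = Y - 2000 = -2000 + Y$)
$H{\left(2,-1 \right)} \left(-2107\right) = \left(-2000 + 2\right) \left(-2107\right) = \left(-1998\right) \left(-2107\right) = 4209786$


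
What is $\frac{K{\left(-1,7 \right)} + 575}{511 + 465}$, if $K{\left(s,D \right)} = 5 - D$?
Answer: $\frac{573}{976} \approx 0.58709$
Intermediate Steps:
$\frac{K{\left(-1,7 \right)} + 575}{511 + 465} = \frac{\left(5 - 7\right) + 575}{511 + 465} = \frac{\left(5 - 7\right) + 575}{976} = \left(-2 + 575\right) \frac{1}{976} = 573 \cdot \frac{1}{976} = \frac{573}{976}$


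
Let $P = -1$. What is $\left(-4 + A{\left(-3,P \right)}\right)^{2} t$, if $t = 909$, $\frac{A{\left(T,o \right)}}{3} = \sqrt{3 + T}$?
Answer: $14544$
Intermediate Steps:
$A{\left(T,o \right)} = 3 \sqrt{3 + T}$
$\left(-4 + A{\left(-3,P \right)}\right)^{2} t = \left(-4 + 3 \sqrt{3 - 3}\right)^{2} \cdot 909 = \left(-4 + 3 \sqrt{0}\right)^{2} \cdot 909 = \left(-4 + 3 \cdot 0\right)^{2} \cdot 909 = \left(-4 + 0\right)^{2} \cdot 909 = \left(-4\right)^{2} \cdot 909 = 16 \cdot 909 = 14544$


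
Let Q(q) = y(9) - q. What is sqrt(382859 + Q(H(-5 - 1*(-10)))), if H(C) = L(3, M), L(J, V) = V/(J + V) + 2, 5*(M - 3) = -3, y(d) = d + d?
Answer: sqrt(3445871)/3 ≈ 618.77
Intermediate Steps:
y(d) = 2*d
M = 12/5 (M = 3 + (1/5)*(-3) = 3 - 3/5 = 12/5 ≈ 2.4000)
L(J, V) = 2 + V/(J + V) (L(J, V) = V/(J + V) + 2 = 2 + V/(J + V))
H(C) = 22/9 (H(C) = (2*3 + 3*(12/5))/(3 + 12/5) = (6 + 36/5)/(27/5) = (5/27)*(66/5) = 22/9)
Q(q) = 18 - q (Q(q) = 2*9 - q = 18 - q)
sqrt(382859 + Q(H(-5 - 1*(-10)))) = sqrt(382859 + (18 - 1*22/9)) = sqrt(382859 + (18 - 22/9)) = sqrt(382859 + 140/9) = sqrt(3445871/9) = sqrt(3445871)/3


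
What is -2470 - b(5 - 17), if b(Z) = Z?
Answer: -2458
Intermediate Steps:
-2470 - b(5 - 17) = -2470 - (5 - 17) = -2470 - 1*(-12) = -2470 + 12 = -2458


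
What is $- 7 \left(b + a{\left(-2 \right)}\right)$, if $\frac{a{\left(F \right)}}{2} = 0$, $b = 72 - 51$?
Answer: $-147$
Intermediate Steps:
$b = 21$
$a{\left(F \right)} = 0$ ($a{\left(F \right)} = 2 \cdot 0 = 0$)
$- 7 \left(b + a{\left(-2 \right)}\right) = - 7 \left(21 + 0\right) = \left(-7\right) 21 = -147$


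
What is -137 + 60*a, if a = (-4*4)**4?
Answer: 3932023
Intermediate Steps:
a = 65536 (a = (-16)**4 = 65536)
-137 + 60*a = -137 + 60*65536 = -137 + 3932160 = 3932023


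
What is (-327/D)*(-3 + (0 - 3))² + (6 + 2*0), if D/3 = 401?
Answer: -1518/401 ≈ -3.7855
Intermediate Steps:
D = 1203 (D = 3*401 = 1203)
(-327/D)*(-3 + (0 - 3))² + (6 + 2*0) = (-327/1203)*(-3 + (0 - 3))² + (6 + 2*0) = (-327*1/1203)*(-3 - 3)² + (6 + 0) = -109/401*(-6)² + 6 = -109/401*36 + 6 = -3924/401 + 6 = -1518/401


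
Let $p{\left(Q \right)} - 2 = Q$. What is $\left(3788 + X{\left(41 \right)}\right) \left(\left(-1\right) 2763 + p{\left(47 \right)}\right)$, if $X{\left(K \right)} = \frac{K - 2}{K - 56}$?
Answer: $- \frac{51367878}{5} \approx -1.0274 \cdot 10^{7}$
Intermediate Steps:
$p{\left(Q \right)} = 2 + Q$
$X{\left(K \right)} = \frac{-2 + K}{-56 + K}$
$\left(3788 + X{\left(41 \right)}\right) \left(\left(-1\right) 2763 + p{\left(47 \right)}\right) = \left(3788 + \frac{-2 + 41}{-56 + 41}\right) \left(\left(-1\right) 2763 + \left(2 + 47\right)\right) = \left(3788 + \frac{1}{-15} \cdot 39\right) \left(-2763 + 49\right) = \left(3788 - \frac{13}{5}\right) \left(-2714\right) = \frac{18927}{5} \left(-2714\right) = - \frac{51367878}{5}$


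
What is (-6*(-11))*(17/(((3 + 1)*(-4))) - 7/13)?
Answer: -10989/104 ≈ -105.66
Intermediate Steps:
(-6*(-11))*(17/(((3 + 1)*(-4))) - 7/13) = 66*(17/((4*(-4))) - 7*1/13) = 66*(17/(-16) - 7/13) = 66*(17*(-1/16) - 7/13) = 66*(-17/16 - 7/13) = 66*(-333/208) = -10989/104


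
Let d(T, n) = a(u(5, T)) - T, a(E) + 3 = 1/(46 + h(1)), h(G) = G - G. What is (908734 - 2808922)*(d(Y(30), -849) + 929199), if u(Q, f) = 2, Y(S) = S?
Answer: -40608572863878/23 ≈ -1.7656e+12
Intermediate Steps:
h(G) = 0
a(E) = -137/46 (a(E) = -3 + 1/(46 + 0) = -3 + 1/46 = -137/46)
d(T, n) = -137/46 - T
(908734 - 2808922)*(d(Y(30), -849) + 929199) = (908734 - 2808922)*((-137/46 - 1*30) + 929199) = -1900188*((-137/46 - 30) + 929199) = -1900188*(-1517/46 + 929199) = -1900188*42741637/46 = -40608572863878/23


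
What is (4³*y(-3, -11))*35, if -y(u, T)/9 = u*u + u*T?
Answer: -846720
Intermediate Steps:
y(u, T) = -9*u² - 9*T*u (y(u, T) = -9*(u*u + u*T) = -9*(u² + T*u) = -9*u² - 9*T*u)
(4³*y(-3, -11))*35 = (4³*(-9*(-3)*(-11 - 3)))*35 = (64*(-9*(-3)*(-14)))*35 = (64*(-378))*35 = -24192*35 = -846720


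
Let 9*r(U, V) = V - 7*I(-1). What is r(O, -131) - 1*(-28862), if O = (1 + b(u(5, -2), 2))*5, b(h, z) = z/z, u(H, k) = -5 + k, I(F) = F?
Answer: 259634/9 ≈ 28848.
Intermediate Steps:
b(h, z) = 1
O = 10 (O = (1 + 1)*5 = 2*5 = 10)
r(U, V) = 7/9 + V/9 (r(U, V) = (V - 7*(-1))/9 = (V + 7)/9 = (7 + V)/9 = 7/9 + V/9)
r(O, -131) - 1*(-28862) = (7/9 + (⅑)*(-131)) - 1*(-28862) = (7/9 - 131/9) + 28862 = -124/9 + 28862 = 259634/9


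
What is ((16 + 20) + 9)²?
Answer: 2025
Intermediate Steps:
((16 + 20) + 9)² = (36 + 9)² = 45² = 2025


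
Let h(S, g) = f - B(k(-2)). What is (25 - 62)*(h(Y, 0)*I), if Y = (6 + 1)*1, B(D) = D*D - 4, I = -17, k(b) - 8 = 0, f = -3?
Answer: -39627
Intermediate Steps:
k(b) = 8 (k(b) = 8 + 0 = 8)
B(D) = -4 + D**2 (B(D) = D**2 - 4 = -4 + D**2)
Y = 7 (Y = 7*1 = 7)
h(S, g) = -63 (h(S, g) = -3 - (-4 + 8**2) = -3 - (-4 + 64) = -3 - 1*60 = -3 - 60 = -63)
(25 - 62)*(h(Y, 0)*I) = (25 - 62)*(-63*(-17)) = -37*1071 = -39627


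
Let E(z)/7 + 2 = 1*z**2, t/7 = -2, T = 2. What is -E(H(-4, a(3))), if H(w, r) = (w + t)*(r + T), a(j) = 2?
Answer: -36274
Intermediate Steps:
t = -14 (t = 7*(-2) = -14)
H(w, r) = (-14 + w)*(2 + r) (H(w, r) = (w - 14)*(r + 2) = (-14 + w)*(2 + r))
E(z) = -14 + 7*z**2 (E(z) = -14 + 7*(1*z**2) = -14 + 7*z**2)
-E(H(-4, a(3))) = -(-14 + 7*(-28 - 14*2 + 2*(-4) + 2*(-4))**2) = -(-14 + 7*(-28 - 28 - 8 - 8)**2) = -(-14 + 7*(-72)**2) = -(-14 + 7*5184) = -(-14 + 36288) = -1*36274 = -36274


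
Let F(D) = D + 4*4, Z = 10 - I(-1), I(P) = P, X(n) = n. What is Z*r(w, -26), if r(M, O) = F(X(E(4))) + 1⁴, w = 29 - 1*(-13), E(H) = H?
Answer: 231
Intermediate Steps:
w = 42 (w = 29 + 13 = 42)
Z = 11 (Z = 10 - 1*(-1) = 10 + 1 = 11)
F(D) = 16 + D (F(D) = D + 16 = 16 + D)
r(M, O) = 21 (r(M, O) = (16 + 4) + 1⁴ = 20 + 1 = 21)
Z*r(w, -26) = 11*21 = 231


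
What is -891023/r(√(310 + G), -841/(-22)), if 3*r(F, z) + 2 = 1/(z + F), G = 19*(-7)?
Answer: 116920419927/86176 - 46205907*√177/86176 ≈ 1.3496e+6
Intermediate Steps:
G = -133
r(F, z) = -⅔ + 1/(3*(F + z)) (r(F, z) = -⅔ + 1/(3*(z + F)) = -⅔ + 1/(3*(F + z)))
-891023/r(√(310 + G), -841/(-22)) = -891023*3*(√(310 - 133) - 841/(-22))/(1 - 2*√(310 - 133) - (-1682)/(-22)) = -891023*3*(√177 - 841*(-1/22))/(1 - 2*√177 - (-1682)*(-1)/22) = -891023*3*(√177 + 841/22)/(1 - 2*√177 - 2*841/22) = -891023*3*(841/22 + √177)/(1 - 2*√177 - 841/11) = -891023*3*(841/22 + √177)/(-830/11 - 2*√177) = -2673069*(841/22 + √177)/(-830/11 - 2*√177)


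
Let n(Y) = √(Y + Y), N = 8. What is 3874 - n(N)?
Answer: 3870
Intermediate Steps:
n(Y) = √2*√Y (n(Y) = √(2*Y) = √2*√Y)
3874 - n(N) = 3874 - √2*√8 = 3874 - √2*2*√2 = 3874 - 1*4 = 3874 - 4 = 3870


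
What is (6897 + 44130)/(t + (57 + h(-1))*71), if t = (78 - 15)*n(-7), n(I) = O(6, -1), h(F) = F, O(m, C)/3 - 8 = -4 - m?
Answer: 51027/3598 ≈ 14.182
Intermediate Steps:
O(m, C) = 12 - 3*m (O(m, C) = 24 + 3*(-4 - m) = 24 + (-12 - 3*m) = 12 - 3*m)
n(I) = -6 (n(I) = 12 - 3*6 = 12 - 18 = -6)
t = -378 (t = (78 - 15)*(-6) = 63*(-6) = -378)
(6897 + 44130)/(t + (57 + h(-1))*71) = (6897 + 44130)/(-378 + (57 - 1)*71) = 51027/(-378 + 56*71) = 51027/(-378 + 3976) = 51027/3598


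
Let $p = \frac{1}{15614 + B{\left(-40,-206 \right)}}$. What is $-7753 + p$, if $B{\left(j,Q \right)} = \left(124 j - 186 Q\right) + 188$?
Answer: $- \frac{381121973}{49158} \approx -7753.0$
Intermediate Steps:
$B{\left(j,Q \right)} = 188 - 186 Q + 124 j$ ($B{\left(j,Q \right)} = \left(- 186 Q + 124 j\right) + 188 = 188 - 186 Q + 124 j$)
$p = \frac{1}{49158}$ ($p = \frac{1}{15614 + \left(188 - -38316 + 124 \left(-40\right)\right)} = \frac{1}{15614 + \left(188 + 38316 - 4960\right)} = \frac{1}{15614 + 33544} = \frac{1}{49158} \approx 2.0343 \cdot 10^{-5}$)
$-7753 + p = -7753 + \frac{1}{49158} = - \frac{381121973}{49158}$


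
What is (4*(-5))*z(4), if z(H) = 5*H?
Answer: -400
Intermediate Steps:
(4*(-5))*z(4) = (4*(-5))*(5*4) = -20*20 = -400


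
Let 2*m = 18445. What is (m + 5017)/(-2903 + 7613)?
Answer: 9493/3140 ≈ 3.0232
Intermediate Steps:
m = 18445/2 (m = (1/2)*18445 = 18445/2 ≈ 9222.5)
(m + 5017)/(-2903 + 7613) = (18445/2 + 5017)/(-2903 + 7613) = (28479/2)/4710 = (28479/2)*(1/4710) = 9493/3140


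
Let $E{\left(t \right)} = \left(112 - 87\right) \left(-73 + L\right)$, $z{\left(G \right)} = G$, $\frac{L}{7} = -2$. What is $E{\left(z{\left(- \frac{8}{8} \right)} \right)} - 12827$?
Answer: $-15002$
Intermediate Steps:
$L = -14$ ($L = 7 \left(-2\right) = -14$)
$E{\left(t \right)} = -2175$ ($E{\left(t \right)} = \left(112 - 87\right) \left(-73 - 14\right) = 25 \left(-87\right) = -2175$)
$E{\left(z{\left(- \frac{8}{8} \right)} \right)} - 12827 = -2175 - 12827 = -15002$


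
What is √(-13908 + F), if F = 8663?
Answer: I*√5245 ≈ 72.422*I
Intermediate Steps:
√(-13908 + F) = √(-13908 + 8663) = √(-5245) = I*√5245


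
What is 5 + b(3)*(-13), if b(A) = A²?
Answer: -112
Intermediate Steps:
5 + b(3)*(-13) = 5 + 3²*(-13) = 5 + 9*(-13) = 5 - 117 = -112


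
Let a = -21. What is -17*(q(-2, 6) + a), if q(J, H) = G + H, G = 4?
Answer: 187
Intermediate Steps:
q(J, H) = 4 + H
-17*(q(-2, 6) + a) = -17*((4 + 6) - 21) = -17*(10 - 21) = -17*(-11) = 187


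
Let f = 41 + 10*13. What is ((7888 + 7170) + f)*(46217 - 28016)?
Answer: 277183029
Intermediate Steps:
f = 171 (f = 41 + 130 = 171)
((7888 + 7170) + f)*(46217 - 28016) = ((7888 + 7170) + 171)*(46217 - 28016) = (15058 + 171)*18201 = 15229*18201 = 277183029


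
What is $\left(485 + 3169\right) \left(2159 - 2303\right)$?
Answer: $-526176$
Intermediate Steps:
$\left(485 + 3169\right) \left(2159 - 2303\right) = 3654 \left(-144\right) = -526176$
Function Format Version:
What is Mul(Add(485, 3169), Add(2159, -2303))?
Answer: -526176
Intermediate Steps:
Mul(Add(485, 3169), Add(2159, -2303)) = Mul(3654, -144) = -526176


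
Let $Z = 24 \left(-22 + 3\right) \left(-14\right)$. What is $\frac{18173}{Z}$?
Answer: $\frac{18173}{6384} \approx 2.8466$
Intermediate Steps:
$Z = 6384$ ($Z = 24 \left(-19\right) \left(-14\right) = \left(-456\right) \left(-14\right) = 6384$)
$\frac{18173}{Z} = \frac{18173}{6384}$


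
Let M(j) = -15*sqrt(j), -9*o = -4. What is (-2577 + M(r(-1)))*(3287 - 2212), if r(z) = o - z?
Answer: -2770275 - 5375*sqrt(13) ≈ -2.7897e+6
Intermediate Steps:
o = 4/9 (o = -1/9*(-4) = 4/9 ≈ 0.44444)
r(z) = 4/9 - z
(-2577 + M(r(-1)))*(3287 - 2212) = (-2577 - 15*sqrt(4/9 - 1*(-1)))*(3287 - 2212) = (-2577 - 15*sqrt(4/9 + 1))*1075 = (-2577 - 5*sqrt(13))*1075 = -2770275 - 5375*sqrt(13)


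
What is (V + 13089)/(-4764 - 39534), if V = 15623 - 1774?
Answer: -13469/22149 ≈ -0.60811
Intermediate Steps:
V = 13849
(V + 13089)/(-4764 - 39534) = (13849 + 13089)/(-4764 - 39534) = 26938/(-44298) = 26938*(-1/44298) = -13469/22149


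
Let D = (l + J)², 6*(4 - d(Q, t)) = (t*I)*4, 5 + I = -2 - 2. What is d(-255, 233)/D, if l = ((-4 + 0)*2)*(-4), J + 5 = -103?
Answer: 701/2888 ≈ 0.24273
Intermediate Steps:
J = -108 (J = -5 - 103 = -108)
l = 32 (l = -4*2*(-4) = -8*(-4) = 32)
I = -9 (I = -5 + (-2 - 2) = -5 - 4 = -9)
d(Q, t) = 4 + 6*t (d(Q, t) = 4 - t*(-9)*4/6 = 4 - (-9*t)*4/6 = 4 - (-6)*t = 4 + 6*t)
D = 5776 (D = (32 - 108)² = (-76)² = 5776)
d(-255, 233)/D = (4 + 6*233)/5776 = (4 + 1398)*(1/5776) = 1402*(1/5776) = 701/2888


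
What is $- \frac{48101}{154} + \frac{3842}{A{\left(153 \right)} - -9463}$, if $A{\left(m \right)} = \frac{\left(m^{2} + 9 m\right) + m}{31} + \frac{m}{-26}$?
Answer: $- \frac{397359223341}{1273710746} \approx -311.97$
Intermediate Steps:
$A{\left(m \right)} = \frac{m^{2}}{31} + \frac{229 m}{806}$ ($A{\left(m \right)} = \left(m^{2} + 10 m\right) \frac{1}{31} + m \left(- \frac{1}{26}\right) = \left(\frac{m^{2}}{31} + \frac{10 m}{31}\right) - \frac{m}{26} = \frac{m^{2}}{31} + \frac{229 m}{806}$)
$- \frac{48101}{154} + \frac{3842}{A{\left(153 \right)} - -9463} = - \frac{48101}{154} + \frac{3842}{\frac{1}{806} \cdot 153 \left(229 + 26 \cdot 153\right) - -9463} = \left(-48101\right) \frac{1}{154} + \frac{3842}{\frac{1}{806} \cdot 153 \left(229 + 3978\right) + 9463} = - \frac{48101}{154} + \frac{3842}{\frac{1}{806} \cdot 153 \cdot 4207 + 9463} = - \frac{48101}{154} + \frac{3842}{\frac{643671}{806} + 9463} = - \frac{48101}{154} + \frac{3842}{\frac{8270849}{806}} = - \frac{48101}{154} + 3842 \cdot \frac{806}{8270849} = - \frac{48101}{154} + \frac{3096652}{8270849} = - \frac{397359223341}{1273710746}$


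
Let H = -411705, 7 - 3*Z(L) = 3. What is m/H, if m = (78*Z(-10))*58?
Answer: -6032/411705 ≈ -0.014651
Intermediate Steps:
Z(L) = 4/3 (Z(L) = 7/3 - 1/3*3 = 7/3 - 1 = 4/3)
m = 6032 (m = (78*(4/3))*58 = 104*58 = 6032)
m/H = 6032/(-411705) = 6032*(-1/411705) = -6032/411705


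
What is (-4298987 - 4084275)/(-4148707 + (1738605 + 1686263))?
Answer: 8383262/723839 ≈ 11.582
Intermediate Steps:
(-4298987 - 4084275)/(-4148707 + (1738605 + 1686263)) = -8383262/(-4148707 + 3424868) = -8383262/(-723839) = -8383262*(-1/723839) = 8383262/723839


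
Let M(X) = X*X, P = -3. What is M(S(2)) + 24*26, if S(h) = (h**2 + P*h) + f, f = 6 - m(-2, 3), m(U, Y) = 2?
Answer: 628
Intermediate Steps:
f = 4 (f = 6 - 1*2 = 6 - 2 = 4)
S(h) = 4 + h**2 - 3*h (S(h) = (h**2 - 3*h) + 4 = 4 + h**2 - 3*h)
M(X) = X**2
M(S(2)) + 24*26 = (4 + 2**2 - 3*2)**2 + 24*26 = (4 + 4 - 6)**2 + 624 = 2**2 + 624 = 4 + 624 = 628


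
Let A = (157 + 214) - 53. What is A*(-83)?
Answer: -26394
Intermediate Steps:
A = 318 (A = 371 - 53 = 318)
A*(-83) = 318*(-83) = -26394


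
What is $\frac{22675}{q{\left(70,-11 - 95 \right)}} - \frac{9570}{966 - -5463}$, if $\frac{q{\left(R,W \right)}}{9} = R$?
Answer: $\frac{9316565}{270018} \approx 34.503$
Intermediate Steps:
$q{\left(R,W \right)} = 9 R$
$\frac{22675}{q{\left(70,-11 - 95 \right)}} - \frac{9570}{966 - -5463} = \frac{22675}{9 \cdot 70} - \frac{9570}{966 - -5463} = \frac{22675}{630} - \frac{9570}{966 + 5463} = 22675 \cdot \frac{1}{630} - \frac{9570}{6429} = \frac{4535}{126} - \frac{3190}{2143} = \frac{9316565}{270018}$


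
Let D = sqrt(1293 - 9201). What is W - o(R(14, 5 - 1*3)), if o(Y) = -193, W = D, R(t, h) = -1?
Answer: 193 + 2*I*sqrt(1977) ≈ 193.0 + 88.927*I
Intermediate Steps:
D = 2*I*sqrt(1977) (D = sqrt(-7908) = 2*I*sqrt(1977) ≈ 88.927*I)
W = 2*I*sqrt(1977) ≈ 88.927*I
W - o(R(14, 5 - 1*3)) = 2*I*sqrt(1977) - 1*(-193) = 2*I*sqrt(1977) + 193 = 193 + 2*I*sqrt(1977)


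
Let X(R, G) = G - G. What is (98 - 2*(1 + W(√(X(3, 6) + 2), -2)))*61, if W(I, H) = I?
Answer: 5856 - 122*√2 ≈ 5683.5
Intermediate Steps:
X(R, G) = 0
(98 - 2*(1 + W(√(X(3, 6) + 2), -2)))*61 = (98 - 2*(1 + √(0 + 2)))*61 = (98 - 2*(1 + √2))*61 = (98 + (-2 - 2*√2))*61 = (96 - 2*√2)*61 = 5856 - 122*√2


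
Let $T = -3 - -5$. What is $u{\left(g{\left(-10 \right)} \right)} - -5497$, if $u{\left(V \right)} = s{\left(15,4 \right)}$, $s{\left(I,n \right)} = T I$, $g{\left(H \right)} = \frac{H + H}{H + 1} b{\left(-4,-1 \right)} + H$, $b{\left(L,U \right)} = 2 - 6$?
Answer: $5527$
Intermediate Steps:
$T = 2$ ($T = -3 + 5 = 2$)
$b{\left(L,U \right)} = -4$ ($b{\left(L,U \right)} = 2 - 6 = -4$)
$g{\left(H \right)} = H - \frac{8 H}{1 + H}$ ($g{\left(H \right)} = \frac{H + H}{H + 1} \left(-4\right) + H = \frac{2 H}{1 + H} \left(-4\right) + H = - \frac{8 H}{1 + H} + H = H - \frac{8 H}{1 + H}$)
$s{\left(I,n \right)} = 2 I$
$u{\left(V \right)} = 30$ ($u{\left(V \right)} = 2 \cdot 15 = 30$)
$u{\left(g{\left(-10 \right)} \right)} - -5497 = 30 - -5497 = 30 + 5497 = 5527$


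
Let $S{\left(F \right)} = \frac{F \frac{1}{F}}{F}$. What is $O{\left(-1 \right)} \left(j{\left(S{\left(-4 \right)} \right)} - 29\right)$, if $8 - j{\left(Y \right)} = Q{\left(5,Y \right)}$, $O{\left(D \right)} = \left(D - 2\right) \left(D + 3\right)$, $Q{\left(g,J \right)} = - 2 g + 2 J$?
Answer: $63$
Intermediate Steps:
$S{\left(F \right)} = \frac{1}{F}$ ($S{\left(F \right)} = 1 \frac{1}{F} = \frac{1}{F}$)
$O{\left(D \right)} = \left(-2 + D\right) \left(3 + D\right)$
$j{\left(Y \right)} = 18 - 2 Y$ ($j{\left(Y \right)} = 8 - \left(\left(-2\right) 5 + 2 Y\right) = 8 - \left(-10 + 2 Y\right) = 18 - 2 Y$)
$O{\left(-1 \right)} \left(j{\left(S{\left(-4 \right)} \right)} - 29\right) = \left(-6 - 1 + \left(-1\right)^{2}\right) \left(\left(18 - \frac{2}{-4}\right) - 29\right) = \left(-6 - 1 + 1\right) \left(\left(18 - - \frac{1}{2}\right) - 29\right) = - 6 \left(\left(18 + \frac{1}{2}\right) - 29\right) = - 6 \left(\frac{37}{2} - 29\right) = \left(-6\right) \left(- \frac{21}{2}\right) = 63$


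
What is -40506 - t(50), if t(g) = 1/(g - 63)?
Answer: -526577/13 ≈ -40506.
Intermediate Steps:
t(g) = 1/(-63 + g)
-40506 - t(50) = -40506 - 1/(-63 + 50) = -40506 - 1/(-13) = -40506 - 1*(-1/13) = -40506 + 1/13 = -526577/13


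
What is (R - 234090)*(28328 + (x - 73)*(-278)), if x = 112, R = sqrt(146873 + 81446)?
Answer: -4093297740 + 227318*sqrt(1351) ≈ -4.0849e+9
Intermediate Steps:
R = 13*sqrt(1351) (R = sqrt(228319) = 13*sqrt(1351) ≈ 477.83)
(R - 234090)*(28328 + (x - 73)*(-278)) = (13*sqrt(1351) - 234090)*(28328 + (112 - 73)*(-278)) = (-234090 + 13*sqrt(1351))*(28328 + 39*(-278)) = (-234090 + 13*sqrt(1351))*(28328 - 10842) = (-234090 + 13*sqrt(1351))*17486 = -4093297740 + 227318*sqrt(1351)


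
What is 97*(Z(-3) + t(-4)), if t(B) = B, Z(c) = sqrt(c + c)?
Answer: -388 + 97*I*sqrt(6) ≈ -388.0 + 237.6*I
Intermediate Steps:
Z(c) = sqrt(2)*sqrt(c) (Z(c) = sqrt(2*c) = sqrt(2)*sqrt(c))
97*(Z(-3) + t(-4)) = 97*(sqrt(2)*sqrt(-3) - 4) = 97*(sqrt(2)*(I*sqrt(3)) - 4) = 97*(I*sqrt(6) - 4) = 97*(-4 + I*sqrt(6)) = -388 + 97*I*sqrt(6)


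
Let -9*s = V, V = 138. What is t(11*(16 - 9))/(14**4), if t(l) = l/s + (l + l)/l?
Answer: -139/1767136 ≈ -7.8658e-5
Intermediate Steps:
s = -46/3 (s = -1/9*138 = -46/3 ≈ -15.333)
t(l) = 2 - 3*l/46 (t(l) = l/(-46/3) + (l + l)/l = l*(-3/46) + (2*l)/l = -3*l/46 + 2 = 2 - 3*l/46)
t(11*(16 - 9))/(14**4) = (2 - 33*(16 - 9)/46)/(14**4) = (2 - 33*7/46)/38416 = (2 - 3/46*77)*(1/38416) = (2 - 231/46)*(1/38416) = -139/46*1/38416 = -139/1767136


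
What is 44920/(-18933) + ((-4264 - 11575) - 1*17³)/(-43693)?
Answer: -1569791944/827239569 ≈ -1.8976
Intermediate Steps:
44920/(-18933) + ((-4264 - 11575) - 1*17³)/(-43693) = 44920*(-1/18933) + (-15839 - 1*4913)*(-1/43693) = -44920/18933 + (-15839 - 4913)*(-1/43693) = -44920/18933 - 20752*(-1/43693) = -44920/18933 + 20752/43693 = -1569791944/827239569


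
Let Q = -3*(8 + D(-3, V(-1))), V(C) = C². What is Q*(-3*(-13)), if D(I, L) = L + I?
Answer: -702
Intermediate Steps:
D(I, L) = I + L
Q = -18 (Q = -3*(8 + (-3 + (-1)²)) = -3*(8 + (-3 + 1)) = -3*(8 - 2) = -3*6 = -18)
Q*(-3*(-13)) = -(-54)*(-13) = -18*39 = -702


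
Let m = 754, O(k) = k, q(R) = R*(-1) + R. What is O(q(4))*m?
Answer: 0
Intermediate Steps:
q(R) = 0 (q(R) = -R + R = 0)
O(q(4))*m = 0*754 = 0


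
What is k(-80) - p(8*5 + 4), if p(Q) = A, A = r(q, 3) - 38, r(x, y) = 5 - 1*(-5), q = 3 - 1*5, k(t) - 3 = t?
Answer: -49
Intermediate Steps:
k(t) = 3 + t
q = -2 (q = 3 - 5 = -2)
r(x, y) = 10 (r(x, y) = 5 + 5 = 10)
A = -28 (A = 10 - 38 = -28)
p(Q) = -28
k(-80) - p(8*5 + 4) = (3 - 80) - 1*(-28) = -77 + 28 = -49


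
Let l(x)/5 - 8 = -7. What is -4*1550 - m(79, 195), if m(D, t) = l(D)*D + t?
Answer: -6790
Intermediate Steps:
l(x) = 5 (l(x) = 40 + 5*(-7) = 40 - 35 = 5)
m(D, t) = t + 5*D (m(D, t) = 5*D + t = t + 5*D)
-4*1550 - m(79, 195) = -4*1550 - (195 + 5*79) = -6200 - (195 + 395) = -6200 - 1*590 = -6200 - 590 = -6790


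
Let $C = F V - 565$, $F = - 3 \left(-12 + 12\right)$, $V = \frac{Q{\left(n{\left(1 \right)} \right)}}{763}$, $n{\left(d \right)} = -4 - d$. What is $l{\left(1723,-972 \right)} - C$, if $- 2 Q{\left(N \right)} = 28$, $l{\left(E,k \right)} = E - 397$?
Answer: $1891$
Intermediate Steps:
$l{\left(E,k \right)} = -397 + E$ ($l{\left(E,k \right)} = E - 397 = -397 + E$)
$Q{\left(N \right)} = -14$ ($Q{\left(N \right)} = \left(- \frac{1}{2}\right) 28 = -14$)
$V = - \frac{2}{109}$ ($V = - \frac{14}{763} = \left(-14\right) \frac{1}{763} = - \frac{2}{109} \approx -0.018349$)
$F = 0$ ($F = \left(-3\right) 0 = 0$)
$C = -565$ ($C = 0 \left(- \frac{2}{109}\right) - 565 = 0 - 565 = -565$)
$l{\left(1723,-972 \right)} - C = \left(-397 + 1723\right) - -565 = 1326 + 565 = 1891$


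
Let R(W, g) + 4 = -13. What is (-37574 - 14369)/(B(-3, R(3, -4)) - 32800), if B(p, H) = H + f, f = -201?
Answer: 51943/33018 ≈ 1.5732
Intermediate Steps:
R(W, g) = -17 (R(W, g) = -4 - 13 = -17)
B(p, H) = -201 + H (B(p, H) = H - 201 = -201 + H)
(-37574 - 14369)/(B(-3, R(3, -4)) - 32800) = (-37574 - 14369)/((-201 - 17) - 32800) = -51943/(-218 - 32800) = -51943/(-33018) = -51943*(-1/33018) = 51943/33018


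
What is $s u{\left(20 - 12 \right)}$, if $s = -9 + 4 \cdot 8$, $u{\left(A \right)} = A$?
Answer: $184$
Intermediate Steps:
$s = 23$ ($s = -9 + 32 = 23$)
$s u{\left(20 - 12 \right)} = 23 \left(20 - 12\right) = 23 \cdot 8 = 184$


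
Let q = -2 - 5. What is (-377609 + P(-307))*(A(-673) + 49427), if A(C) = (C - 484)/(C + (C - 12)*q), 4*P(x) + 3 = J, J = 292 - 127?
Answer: -153849299395369/8244 ≈ -1.8662e+10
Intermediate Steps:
J = 165
P(x) = 81/2 (P(x) = -¾ + (¼)*165 = -¾ + 165/4 = 81/2)
q = -7
A(C) = (-484 + C)/(84 - 6*C) (A(C) = (C - 484)/(C + (C - 12)*(-7)) = (-484 + C)/(C + (-12 + C)*(-7)) = (-484 + C)/(C + (84 - 7*C)) = (-484 + C)/(84 - 6*C))
(-377609 + P(-307))*(A(-673) + 49427) = (-377609 + 81/2)*((-484 - 673)/(6*(14 - 1*(-673))) + 49427) = -755137*((⅙)*(-1157)/(14 + 673) + 49427)/2 = -755137*((⅙)*(-1157)/687 + 49427)/2 = -755137*((⅙)*(1/687)*(-1157) + 49427)/2 = -755137*(-1157/4122 + 49427)/2 = -755137/2*203736937/4122 = -153849299395369/8244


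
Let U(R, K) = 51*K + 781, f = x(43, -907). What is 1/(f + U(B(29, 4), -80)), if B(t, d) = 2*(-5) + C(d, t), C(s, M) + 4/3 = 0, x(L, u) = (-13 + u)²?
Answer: 1/843101 ≈ 1.1861e-6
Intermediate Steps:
C(s, M) = -4/3 (C(s, M) = -4/3 + 0 = -4/3)
f = 846400 (f = (-13 - 907)² = (-920)² = 846400)
B(t, d) = -34/3 (B(t, d) = 2*(-5) - 4/3 = -10 - 4/3 = -34/3)
U(R, K) = 781 + 51*K
1/(f + U(B(29, 4), -80)) = 1/(846400 + (781 + 51*(-80))) = 1/(846400 + (781 - 4080)) = 1/(846400 - 3299) = 1/843101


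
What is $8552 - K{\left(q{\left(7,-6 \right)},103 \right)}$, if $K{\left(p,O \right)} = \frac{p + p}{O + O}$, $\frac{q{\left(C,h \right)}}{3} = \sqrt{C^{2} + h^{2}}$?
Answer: $8552 - \frac{3 \sqrt{85}}{103} \approx 8551.7$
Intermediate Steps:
$q{\left(C,h \right)} = 3 \sqrt{C^{2} + h^{2}}$
$K{\left(p,O \right)} = \frac{p}{O}$ ($K{\left(p,O \right)} = \frac{2 p}{2 O} = 2 p \frac{1}{2 O} = \frac{p}{O}$)
$8552 - K{\left(q{\left(7,-6 \right)},103 \right)} = 8552 - \frac{3 \sqrt{7^{2} + \left(-6\right)^{2}}}{103} = 8552 - 3 \sqrt{49 + 36} \cdot \frac{1}{103} = 8552 - 3 \sqrt{85} \cdot \frac{1}{103} = 8552 - \frac{3 \sqrt{85}}{103}$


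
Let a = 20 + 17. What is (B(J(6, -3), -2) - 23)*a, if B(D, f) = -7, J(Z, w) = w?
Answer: -1110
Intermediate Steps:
a = 37
(B(J(6, -3), -2) - 23)*a = (-7 - 23)*37 = -30*37 = -1110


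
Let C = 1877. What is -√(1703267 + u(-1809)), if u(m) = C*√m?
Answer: -√(1703267 + 5631*I*√201) ≈ -1305.5 - 30.577*I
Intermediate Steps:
u(m) = 1877*√m
-√(1703267 + u(-1809)) = -√(1703267 + 1877*√(-1809)) = -√(1703267 + 1877*(3*I*√201)) = -√(1703267 + 5631*I*√201)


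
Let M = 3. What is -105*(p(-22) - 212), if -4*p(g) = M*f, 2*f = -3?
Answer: 177135/8 ≈ 22142.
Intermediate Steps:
f = -3/2 (f = (1/2)*(-3) = -3/2 ≈ -1.5000)
p(g) = 9/8 (p(g) = -3*(-3)/(4*2) = -1/4*(-9/2) = 9/8)
-105*(p(-22) - 212) = -105*(9/8 - 212) = -105*(-1687/8) = 177135/8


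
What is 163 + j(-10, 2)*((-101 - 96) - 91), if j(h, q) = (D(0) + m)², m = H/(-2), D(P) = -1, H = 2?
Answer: -989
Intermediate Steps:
m = -1 (m = 2/(-2) = 2*(-½) = -1)
j(h, q) = 4 (j(h, q) = (-1 - 1)² = (-2)² = 4)
163 + j(-10, 2)*((-101 - 96) - 91) = 163 + 4*((-101 - 96) - 91) = 163 + 4*(-197 - 91) = 163 + 4*(-288) = 163 - 1152 = -989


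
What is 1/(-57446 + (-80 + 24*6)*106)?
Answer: -1/50662 ≈ -1.9739e-5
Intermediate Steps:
1/(-57446 + (-80 + 24*6)*106) = 1/(-57446 + (-80 + 144)*106) = 1/(-57446 + 64*106) = 1/(-57446 + 6784) = 1/(-50662) = -1/50662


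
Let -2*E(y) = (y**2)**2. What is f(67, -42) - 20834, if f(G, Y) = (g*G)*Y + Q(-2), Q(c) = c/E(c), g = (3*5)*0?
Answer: -83335/4 ≈ -20834.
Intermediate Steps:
E(y) = -y**4/2
g = 0 (g = 15*0 = 0)
Q(c) = -2/c**3 (Q(c) = c/((-c**4/2)) = c*(-2/c**4) = -2/c**3)
f(G, Y) = 1/4 (f(G, Y) = (0*G)*Y - 2/(-2)**3 = 0*Y - 2*(-1/8) = 0 + 1/4 = 1/4)
f(67, -42) - 20834 = 1/4 - 20834 = -83335/4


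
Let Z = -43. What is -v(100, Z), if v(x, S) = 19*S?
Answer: 817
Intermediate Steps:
-v(100, Z) = -19*(-43) = -1*(-817) = 817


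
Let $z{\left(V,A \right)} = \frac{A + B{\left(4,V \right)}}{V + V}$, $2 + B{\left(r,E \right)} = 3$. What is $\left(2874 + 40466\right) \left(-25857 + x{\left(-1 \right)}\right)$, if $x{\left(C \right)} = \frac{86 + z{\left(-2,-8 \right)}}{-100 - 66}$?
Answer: $- \frac{186030438165}{166} \approx -1.1207 \cdot 10^{9}$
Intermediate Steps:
$B{\left(r,E \right)} = 1$ ($B{\left(r,E \right)} = -2 + 3 = 1$)
$z{\left(V,A \right)} = \frac{1 + A}{2 V}$ ($z{\left(V,A \right)} = \frac{A + 1}{V + V} = \frac{1 + A}{2 V}$)
$x{\left(C \right)} = - \frac{351}{664}$ ($x{\left(C \right)} = \frac{86 + \frac{1 - 8}{2 \left(-2\right)}}{-100 - 66} = \frac{86 + \frac{1}{2} \left(- \frac{1}{2}\right) \left(-7\right)}{-166} = \left(86 + \frac{7}{4}\right) \left(- \frac{1}{166}\right) = \frac{351}{4} \left(- \frac{1}{166}\right) = - \frac{351}{664}$)
$\left(2874 + 40466\right) \left(-25857 + x{\left(-1 \right)}\right) = \left(2874 + 40466\right) \left(-25857 - \frac{351}{664}\right) = 43340 \left(- \frac{17169399}{664}\right) = - \frac{186030438165}{166}$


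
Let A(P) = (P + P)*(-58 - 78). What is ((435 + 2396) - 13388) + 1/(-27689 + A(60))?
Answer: -464603014/44009 ≈ -10557.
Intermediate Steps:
A(P) = -272*P (A(P) = (2*P)*(-136) = -272*P)
((435 + 2396) - 13388) + 1/(-27689 + A(60)) = ((435 + 2396) - 13388) + 1/(-27689 - 272*60) = (2831 - 13388) + 1/(-27689 - 16320) = -10557 + 1/(-44009) = -10557 - 1/44009 = -464603014/44009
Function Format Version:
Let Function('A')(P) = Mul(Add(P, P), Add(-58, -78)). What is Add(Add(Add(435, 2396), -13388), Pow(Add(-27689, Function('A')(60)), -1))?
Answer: Rational(-464603014, 44009) ≈ -10557.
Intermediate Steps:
Function('A')(P) = Mul(-272, P) (Function('A')(P) = Mul(Mul(2, P), -136) = Mul(-272, P))
Add(Add(Add(435, 2396), -13388), Pow(Add(-27689, Function('A')(60)), -1)) = Add(Add(Add(435, 2396), -13388), Pow(Add(-27689, Mul(-272, 60)), -1)) = Add(Add(2831, -13388), Pow(Add(-27689, -16320), -1)) = Add(-10557, Pow(-44009, -1)) = Add(-10557, Rational(-1, 44009)) = Rational(-464603014, 44009)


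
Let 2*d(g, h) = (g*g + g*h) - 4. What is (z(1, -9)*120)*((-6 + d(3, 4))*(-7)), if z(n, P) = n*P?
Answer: 18900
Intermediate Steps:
d(g, h) = -2 + g²/2 + g*h/2 (d(g, h) = ((g*g + g*h) - 4)/2 = ((g² + g*h) - 4)/2 = (-4 + g² + g*h)/2 = -2 + g²/2 + g*h/2)
z(n, P) = P*n
(z(1, -9)*120)*((-6 + d(3, 4))*(-7)) = (-9*1*120)*((-6 + (-2 + (½)*3² + (½)*3*4))*(-7)) = (-9*120)*((-6 + (-2 + (½)*9 + 6))*(-7)) = -1080*(-6 + (-2 + 9/2 + 6))*(-7) = -1080*(-6 + 17/2)*(-7) = -2700*(-7) = -1080*(-35/2) = 18900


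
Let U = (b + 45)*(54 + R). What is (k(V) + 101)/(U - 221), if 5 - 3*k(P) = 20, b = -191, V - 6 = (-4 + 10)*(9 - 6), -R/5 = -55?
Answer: -32/16085 ≈ -0.0019894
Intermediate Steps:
R = 275 (R = -5*(-55) = 275)
V = 24 (V = 6 + (-4 + 10)*(9 - 6) = 6 + 6*3 = 6 + 18 = 24)
k(P) = -5 (k(P) = 5/3 - 1/3*20 = 5/3 - 20/3 = -5)
U = -48034 (U = (-191 + 45)*(54 + 275) = -146*329 = -48034)
(k(V) + 101)/(U - 221) = (-5 + 101)/(-48034 - 221) = 96/(-48255) = 96*(-1/48255) = -32/16085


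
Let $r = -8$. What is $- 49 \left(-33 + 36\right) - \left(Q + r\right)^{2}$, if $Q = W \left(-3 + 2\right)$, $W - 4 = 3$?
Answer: $-372$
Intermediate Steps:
$W = 7$ ($W = 4 + 3 = 7$)
$Q = -7$ ($Q = 7 \left(-3 + 2\right) = 7 \left(-1\right) = -7$)
$- 49 \left(-33 + 36\right) - \left(Q + r\right)^{2} = - 49 \left(-33 + 36\right) - \left(-7 - 8\right)^{2} = \left(-49\right) 3 - \left(-15\right)^{2} = -147 - 225 = -372$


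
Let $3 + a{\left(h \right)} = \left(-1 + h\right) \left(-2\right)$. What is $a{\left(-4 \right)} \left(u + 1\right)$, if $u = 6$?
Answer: $49$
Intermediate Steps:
$a{\left(h \right)} = -1 - 2 h$ ($a{\left(h \right)} = -3 + \left(-1 + h\right) \left(-2\right) = -3 - \left(-2 + 2 h\right) = -1 - 2 h$)
$a{\left(-4 \right)} \left(u + 1\right) = \left(-1 - -8\right) \left(6 + 1\right) = \left(-1 + 8\right) 7 = 7 \cdot 7 = 49$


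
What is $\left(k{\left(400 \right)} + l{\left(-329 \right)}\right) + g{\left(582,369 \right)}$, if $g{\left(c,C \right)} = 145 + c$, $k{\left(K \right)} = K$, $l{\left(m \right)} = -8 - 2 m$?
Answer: $1777$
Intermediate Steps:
$\left(k{\left(400 \right)} + l{\left(-329 \right)}\right) + g{\left(582,369 \right)} = \left(400 - -650\right) + \left(145 + 582\right) = \left(400 + \left(-8 + 658\right)\right) + 727 = \left(400 + 650\right) + 727 = 1050 + 727 = 1777$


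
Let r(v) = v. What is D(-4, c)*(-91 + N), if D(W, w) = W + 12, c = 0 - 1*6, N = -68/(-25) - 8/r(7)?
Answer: -125192/175 ≈ -715.38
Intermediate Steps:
N = 276/175 (N = -68/(-25) - 8/7 = -68*(-1/25) - 8*⅐ = 68/25 - 8/7 = 276/175 ≈ 1.5771)
c = -6 (c = 0 - 6 = -6)
D(W, w) = 12 + W
D(-4, c)*(-91 + N) = (12 - 4)*(-91 + 276/175) = 8*(-15649/175) = -125192/175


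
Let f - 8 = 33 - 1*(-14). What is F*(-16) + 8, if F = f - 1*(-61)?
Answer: -1848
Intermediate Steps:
f = 55 (f = 8 + (33 - 1*(-14)) = 8 + (33 + 14) = 8 + 47 = 55)
F = 116 (F = 55 - 1*(-61) = 55 + 61 = 116)
F*(-16) + 8 = 116*(-16) + 8 = -1856 + 8 = -1848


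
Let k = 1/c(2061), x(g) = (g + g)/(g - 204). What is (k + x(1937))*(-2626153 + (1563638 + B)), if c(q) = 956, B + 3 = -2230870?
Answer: -3050728702119/414187 ≈ -7.3656e+6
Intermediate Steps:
B = -2230873 (B = -3 - 2230870 = -2230873)
x(g) = 2*g/(-204 + g) (x(g) = (2*g)/(-204 + g) = 2*g/(-204 + g))
k = 1/956 ≈ 0.0010460
(k + x(1937))*(-2626153 + (1563638 + B)) = (1/956 + 2*1937/(-204 + 1937))*(-2626153 + (1563638 - 2230873)) = (1/956 + 2*1937/1733)*(-2626153 - 667235) = (1/956 + 2*1937*(1/1733))*(-3293388) = (1/956 + 3874/1733)*(-3293388) = (3705277/1656748)*(-3293388) = -3050728702119/414187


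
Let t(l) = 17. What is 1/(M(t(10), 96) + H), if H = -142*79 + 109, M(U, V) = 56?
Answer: -1/11053 ≈ -9.0473e-5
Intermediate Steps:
H = -11109 (H = -11218 + 109 = -11109)
1/(M(t(10), 96) + H) = 1/(56 - 11109) = 1/(-11053) = -1/11053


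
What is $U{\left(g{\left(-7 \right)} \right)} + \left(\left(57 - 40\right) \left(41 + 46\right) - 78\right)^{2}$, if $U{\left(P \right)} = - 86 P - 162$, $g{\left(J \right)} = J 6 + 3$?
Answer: $1965993$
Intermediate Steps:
$g{\left(J \right)} = 3 + 6 J$ ($g{\left(J \right)} = 6 J + 3 = 3 + 6 J$)
$U{\left(P \right)} = -162 - 86 P$
$U{\left(g{\left(-7 \right)} \right)} + \left(\left(57 - 40\right) \left(41 + 46\right) - 78\right)^{2} = \left(-162 - 86 \left(3 + 6 \left(-7\right)\right)\right) + \left(\left(57 - 40\right) \left(41 + 46\right) - 78\right)^{2} = \left(-162 - 86 \left(3 - 42\right)\right) + \left(17 \cdot 87 - 78\right)^{2} = \left(-162 - -3354\right) + \left(1479 - 78\right)^{2} = \left(-162 + 3354\right) + 1401^{2} = 3192 + 1962801 = 1965993$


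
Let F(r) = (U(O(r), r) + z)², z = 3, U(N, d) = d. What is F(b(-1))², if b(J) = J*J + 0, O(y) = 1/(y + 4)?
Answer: 256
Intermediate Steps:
O(y) = 1/(4 + y)
b(J) = J² (b(J) = J² + 0 = J²)
F(r) = (3 + r)² (F(r) = (r + 3)² = (3 + r)²)
F(b(-1))² = ((3 + (-1)²)²)² = ((3 + 1)²)² = (4²)² = 16² = 256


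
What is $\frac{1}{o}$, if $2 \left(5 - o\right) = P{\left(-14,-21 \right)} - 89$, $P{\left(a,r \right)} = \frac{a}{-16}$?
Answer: $\frac{16}{785} \approx 0.020382$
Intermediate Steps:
$P{\left(a,r \right)} = - \frac{a}{16}$ ($P{\left(a,r \right)} = a \left(- \frac{1}{16}\right) = - \frac{a}{16}$)
$o = \frac{785}{16}$ ($o = 5 - \frac{\left(- \frac{1}{16}\right) \left(-14\right) - 89}{2} = 5 - \frac{\frac{7}{8} - 89}{2} = 5 - - \frac{705}{16} = 5 + \frac{705}{16} = \frac{785}{16} \approx 49.063$)
$\frac{1}{o} = \frac{1}{\frac{785}{16}} = \frac{16}{785}$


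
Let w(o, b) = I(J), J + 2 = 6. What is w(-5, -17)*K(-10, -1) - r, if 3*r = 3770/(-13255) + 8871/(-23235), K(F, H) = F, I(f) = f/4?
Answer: -200760371/20531995 ≈ -9.7779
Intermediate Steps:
J = 4 (J = -2 + 6 = 4)
I(f) = f/4 (I(f) = f*(¼) = f/4)
w(o, b) = 1 (w(o, b) = (¼)*4 = 1)
r = -4559579/20531995 (r = (3770/(-13255) + 8871/(-23235))/3 = (3770*(-1/13255) + 8871*(-1/23235))/3 = (-754/2651 - 2957/7745)/3 = (⅓)*(-13678737/20531995) = -4559579/20531995 ≈ -0.22207)
w(-5, -17)*K(-10, -1) - r = 1*(-10) - 1*(-4559579/20531995) = -10 + 4559579/20531995 = -200760371/20531995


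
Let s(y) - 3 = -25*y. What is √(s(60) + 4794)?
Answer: √3297 ≈ 57.419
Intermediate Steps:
s(y) = 3 - 25*y
√(s(60) + 4794) = √((3 - 25*60) + 4794) = √((3 - 1500) + 4794) = √(-1497 + 4794) = √3297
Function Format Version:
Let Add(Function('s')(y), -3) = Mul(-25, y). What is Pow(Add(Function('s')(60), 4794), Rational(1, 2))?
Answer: Pow(3297, Rational(1, 2)) ≈ 57.419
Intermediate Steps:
Function('s')(y) = Add(3, Mul(-25, y))
Pow(Add(Function('s')(60), 4794), Rational(1, 2)) = Pow(Add(Add(3, Mul(-25, 60)), 4794), Rational(1, 2)) = Pow(Add(Add(3, -1500), 4794), Rational(1, 2)) = Pow(Add(-1497, 4794), Rational(1, 2)) = Pow(3297, Rational(1, 2))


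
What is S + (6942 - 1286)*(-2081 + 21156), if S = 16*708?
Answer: 107899528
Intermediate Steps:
S = 11328
S + (6942 - 1286)*(-2081 + 21156) = 11328 + (6942 - 1286)*(-2081 + 21156) = 11328 + 5656*19075 = 11328 + 107888200 = 107899528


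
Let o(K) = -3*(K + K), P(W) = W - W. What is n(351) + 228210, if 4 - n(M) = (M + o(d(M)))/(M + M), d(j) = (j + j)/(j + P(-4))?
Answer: 53401963/234 ≈ 2.2821e+5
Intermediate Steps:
P(W) = 0
d(j) = 2 (d(j) = (j + j)/(j + 0) = (2*j)/j = 2)
o(K) = -6*K
n(M) = 4 - (-12 + M)/(2*M) (n(M) = 4 - (M - 6*2)/(M + M) = 4 - (M - 12)/(2*M) = 4 - (-12 + M)*1/(2*M) = 4 - (-12 + M)/(2*M))
n(351) + 228210 = (7/2 + 6/351) + 228210 = (7/2 + 6*(1/351)) + 228210 = (7/2 + 2/117) + 228210 = 823/234 + 228210 = 53401963/234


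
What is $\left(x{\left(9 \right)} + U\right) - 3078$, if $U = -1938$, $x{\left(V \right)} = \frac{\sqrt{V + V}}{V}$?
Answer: $-5016 + \frac{\sqrt{2}}{3} \approx -5015.5$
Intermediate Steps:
$x{\left(V \right)} = \frac{\sqrt{2}}{\sqrt{V}}$ ($x{\left(V \right)} = \frac{\sqrt{2 V}}{V} = \frac{\sqrt{2} \sqrt{V}}{V} = \frac{\sqrt{2}}{\sqrt{V}}$)
$\left(x{\left(9 \right)} + U\right) - 3078 = \left(\frac{\sqrt{2}}{3} - 1938\right) - 3078 = \left(-1938 + \frac{\sqrt{2}}{3}\right) - 3078 = -5016 + \frac{\sqrt{2}}{3}$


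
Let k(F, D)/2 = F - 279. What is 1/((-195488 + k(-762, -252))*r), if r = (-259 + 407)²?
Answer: -1/4327573280 ≈ -2.3108e-10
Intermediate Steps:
k(F, D) = -558 + 2*F (k(F, D) = 2*(F - 279) = 2*(-279 + F) = -558 + 2*F)
r = 21904 (r = 148² = 21904)
1/((-195488 + k(-762, -252))*r) = 1/((-195488 + (-558 + 2*(-762)))*21904) = (1/21904)/(-195488 + (-558 - 1524)) = (1/21904)/(-195488 - 2082) = (1/21904)/(-197570) = -1/197570*1/21904 = -1/4327573280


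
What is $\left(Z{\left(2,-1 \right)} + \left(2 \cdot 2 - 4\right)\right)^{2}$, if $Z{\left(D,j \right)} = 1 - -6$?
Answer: $49$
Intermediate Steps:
$Z{\left(D,j \right)} = 7$ ($Z{\left(D,j \right)} = 1 + 6 = 7$)
$\left(Z{\left(2,-1 \right)} + \left(2 \cdot 2 - 4\right)\right)^{2} = \left(7 + \left(2 \cdot 2 - 4\right)\right)^{2} = \left(7 + \left(4 - 4\right)\right)^{2} = \left(7 + 0\right)^{2} = 7^{2} = 49$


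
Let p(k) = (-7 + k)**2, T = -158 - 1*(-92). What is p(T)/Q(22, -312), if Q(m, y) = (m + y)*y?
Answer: 5329/90480 ≈ 0.058897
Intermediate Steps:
T = -66 (T = -158 + 92 = -66)
Q(m, y) = y*(m + y)
p(T)/Q(22, -312) = (-7 - 66)**2/((-312*(22 - 312))) = (-73)**2/((-312*(-290))) = 5329/90480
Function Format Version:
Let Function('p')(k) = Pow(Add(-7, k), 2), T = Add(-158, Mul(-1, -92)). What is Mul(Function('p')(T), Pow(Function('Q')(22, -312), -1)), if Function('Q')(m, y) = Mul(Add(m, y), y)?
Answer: Rational(5329, 90480) ≈ 0.058897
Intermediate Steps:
T = -66 (T = Add(-158, 92) = -66)
Function('Q')(m, y) = Mul(y, Add(m, y))
Mul(Function('p')(T), Pow(Function('Q')(22, -312), -1)) = Mul(Pow(Add(-7, -66), 2), Pow(Mul(-312, Add(22, -312)), -1)) = Mul(Pow(-73, 2), Pow(Mul(-312, -290), -1)) = Mul(5329, Pow(90480, -1)) = Mul(5329, Rational(1, 90480)) = Rational(5329, 90480)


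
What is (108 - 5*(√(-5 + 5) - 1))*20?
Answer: 2260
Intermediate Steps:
(108 - 5*(√(-5 + 5) - 1))*20 = (108 - 5*(√0 - 1))*20 = (108 - 5*(0 - 1))*20 = (108 - 5*(-1))*20 = (108 + 5)*20 = 113*20 = 2260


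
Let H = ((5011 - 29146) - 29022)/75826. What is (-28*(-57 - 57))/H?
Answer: -80678864/17719 ≈ -4553.2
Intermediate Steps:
H = -53157/75826 (H = (-24135 - 29022)*(1/75826) = -53157*1/75826 = -53157/75826 ≈ -0.70104)
(-28*(-57 - 57))/H = (-28*(-57 - 57))/(-53157/75826) = -28*(-114)*(-75826/53157) = 3192*(-75826/53157) = -80678864/17719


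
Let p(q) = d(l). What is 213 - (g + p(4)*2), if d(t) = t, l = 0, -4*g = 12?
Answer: 216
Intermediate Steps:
g = -3 (g = -1/4*12 = -3)
p(q) = 0
213 - (g + p(4)*2) = 213 - (-3 + 0*2) = 213 - (-3 + 0) = 213 - 1*(-3) = 213 + 3 = 216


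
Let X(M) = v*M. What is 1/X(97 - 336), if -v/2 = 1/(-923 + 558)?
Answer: -365/478 ≈ -0.76360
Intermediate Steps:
v = 2/365 (v = -2/(-923 + 558) = -2/(-365) = -2*(-1/365) = 2/365 ≈ 0.0054795)
X(M) = 2*M/365
1/X(97 - 336) = 1/(2*(97 - 336)/365) = 1/((2/365)*(-239)) = 1/(-478/365) = -365/478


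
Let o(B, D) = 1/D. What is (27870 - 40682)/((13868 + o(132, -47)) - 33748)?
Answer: 602164/934361 ≈ 0.64447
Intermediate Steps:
(27870 - 40682)/((13868 + o(132, -47)) - 33748) = (27870 - 40682)/((13868 + 1/(-47)) - 33748) = -12812/((13868 - 1/47) - 33748) = -12812/(651795/47 - 33748) = -12812/(-934361/47) = -12812*(-47/934361) = 602164/934361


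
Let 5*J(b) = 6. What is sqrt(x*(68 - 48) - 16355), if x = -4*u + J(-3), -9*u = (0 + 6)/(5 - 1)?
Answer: I*sqrt(146859)/3 ≈ 127.74*I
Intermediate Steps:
u = -1/6 (u = -(0 + 6)/(9*(5 - 1)) = -2/(3*4) = -1/9*3/2 = -1/6 ≈ -0.16667)
J(b) = 6/5 (J(b) = (1/5)*6 = 6/5)
x = 28/15 (x = -4*(-1/6) + 6/5 = 2/3 + 6/5 = 28/15 ≈ 1.8667)
sqrt(x*(68 - 48) - 16355) = sqrt(28*(68 - 48)/15 - 16355) = sqrt((28/15)*20 - 16355) = sqrt(112/3 - 16355) = sqrt(-48953/3) = I*sqrt(146859)/3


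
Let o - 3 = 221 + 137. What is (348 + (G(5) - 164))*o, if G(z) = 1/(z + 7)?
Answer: 797449/12 ≈ 66454.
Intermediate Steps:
G(z) = 1/(7 + z)
o = 361 (o = 3 + (221 + 137) = 3 + 358 = 361)
(348 + (G(5) - 164))*o = (348 + (1/(7 + 5) - 164))*361 = (348 + (1/12 - 164))*361 = (348 - 1967/12)*361 = (2209/12)*361 = 797449/12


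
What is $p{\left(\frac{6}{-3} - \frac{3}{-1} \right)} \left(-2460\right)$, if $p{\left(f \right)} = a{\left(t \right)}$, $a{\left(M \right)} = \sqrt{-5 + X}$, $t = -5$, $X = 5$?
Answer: $0$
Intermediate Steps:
$a{\left(M \right)} = 0$ ($a{\left(M \right)} = \sqrt{-5 + 5} = \sqrt{0} = 0$)
$p{\left(f \right)} = 0$
$p{\left(\frac{6}{-3} - \frac{3}{-1} \right)} \left(-2460\right) = 0 \left(-2460\right) = 0$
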